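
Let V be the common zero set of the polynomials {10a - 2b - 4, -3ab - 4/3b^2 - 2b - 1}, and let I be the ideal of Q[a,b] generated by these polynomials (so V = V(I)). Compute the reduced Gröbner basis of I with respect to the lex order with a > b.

G = {a - 1/5b - 2/5, b^2 + 48/29b + 15/29}

Buchberger's algorithm terminates because the ascending chain of leading-term ideals stabilizes.

f_1 = 10a - 2b - 4, LT = a.
f_2 = -3ab - 4/3b^2 - 2b - 1, LT = ab.

S(f_1,f_2): lcm = ab. S = -29/45b^2 - 16/15b - 1/3.
  leading term b^2: no divisor's leading term divides it; move -29/45b^2 to the remainder.
  leading term b: no divisor's leading term divides it; move -16/15b to the remainder.
  leading term 1: no divisor's leading term divides it; move -1/3 to the remainder.
  remainder -29/45b^2 - 16/15b - 1/3 ≠ 0; add g_3 = -29/45b^2 - 16/15b - 1/3 to the basis.

The other S-polynomials (S(f_1,g_3), S(f_2,g_3)) all reduce to 0 modulo the current basis, so we have a Gröbner basis.
Inter-reduce: drop elements whose leading term is divisible by another's, tail-reduce, and make monic.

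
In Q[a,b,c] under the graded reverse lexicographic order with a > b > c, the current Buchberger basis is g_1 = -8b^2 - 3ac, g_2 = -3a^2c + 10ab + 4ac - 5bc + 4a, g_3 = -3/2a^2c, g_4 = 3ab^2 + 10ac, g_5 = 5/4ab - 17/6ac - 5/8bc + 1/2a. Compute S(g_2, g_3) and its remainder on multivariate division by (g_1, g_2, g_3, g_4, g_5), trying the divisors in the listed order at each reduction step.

S(g_2, g_3) = -10/3ab - 4/3ac + 5/3bc - 4/3a; remainder on division = -80/9ac.

lcm(LM(g_2), LM(g_3)) = a^2c.
S = (lcm/LT(g_2))·g_2 − (lcm/LT(g_3))·g_3 = -10/3ab - 4/3ac + 5/3bc - 4/3a.
Reduce S modulo (g_1, g_2, g_3, g_4, g_5) in that order:
  leading term ab: subtract (-8/3)·g_5 from -10/3ab - 4/3ac + 5/3bc - 4/3a → -80/9ac
  leading term ac: no divisor's leading term divides it; move -80/9ac to the remainder.
The remainder -80/9ac is nonzero, so it would be added as the next basis element.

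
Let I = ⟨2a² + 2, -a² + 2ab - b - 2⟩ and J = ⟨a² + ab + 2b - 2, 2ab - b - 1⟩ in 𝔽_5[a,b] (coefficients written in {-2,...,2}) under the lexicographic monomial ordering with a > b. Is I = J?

Two ideals are equal iff their reduced Gröbner bases coincide (the reduced basis is unique for a fixed ordering).
Buchberger on the first generating set:
f_1 = 2a² + 2, LT = a².
f_2 = -a² + 2ab - b - 2, LT = a².

S(f_1,f_2): lcm = a². S = 2ab - b - 1.
  reduce S modulo (f_1, f_2):
  remainder 2ab - b - 1 ≠ 0; add g_3 = 2ab - b - 1 to the basis.

S(f_1,g_3): lcm = a²b. S = -2ab - 2a + b.
  reduce S modulo (f_1, f_2, g_3):
  remainder -2a - 1 ≠ 0; add g_4 = -2a - 1 to the basis.

S(g_3,g_4): lcm = ab. S = -b + 2.
  reduce S modulo (f_1, f_2, g_3, g_4):
  remainder -b + 2 ≠ 0; add g_5 = -b + 2 to the basis.

The other S-polynomials (S(f_2,g_3), S(f_1,g_4), S(f_2,g_4), S(f_1,g_5), S(f_2,g_5), S(g_3,g_5), S(g_4,g_5)) all reduce to 0 modulo the current basis, so we have a Gröbner basis.
Inter-reduce: drop elements whose leading term is divisible by another's, tail-reduce, and make monic.
Reduced Gröbner basis: {a - 2, b - 2}.

Buchberger on the second generating set:
h_1 = a² + ab + 2b - 2, LT = a².
h_2 = 2ab - b - 1, LT = ab.

S(h_1,h_2): lcm = a²b. S = ab² - 2ab - 2a + 2b² - 2b.
  reduce S modulo (h_1, h_2):
  remainder -2a - 1 ≠ 0; add k_3 = -2a - 1 to the basis.

S(h_2,k_3): lcm = ab. S = -b + 2.
  reduce S modulo (h_1, h_2, k_3):
  remainder -b + 2 ≠ 0; add k_4 = -b + 2 to the basis.

The other S-polynomials (S(h_1,k_3), S(h_1,k_4), S(h_2,k_4), S(k_3,k_4)) all reduce to 0 modulo the current basis, so we have a Gröbner basis.
Inter-reduce: drop elements whose leading term is divisible by another's, tail-reduce, and make monic.
Reduced Gröbner basis: {a - 2, b - 2}.

The two bases agree; hence the ideals are identical.

Yes, the ideals are equal.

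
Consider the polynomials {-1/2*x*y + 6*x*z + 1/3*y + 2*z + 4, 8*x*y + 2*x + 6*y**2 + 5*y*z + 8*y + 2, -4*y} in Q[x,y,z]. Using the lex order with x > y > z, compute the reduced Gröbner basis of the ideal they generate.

f_1 = -1/2*x*y + 6*x*z + 1/3*y + 2*z + 4, LT = x*y.
f_2 = 8*x*y + 2*x + 6*y**2 + 5*y*z + 8*y + 2, LT = x*y.
f_3 = -4*y, LT = y.

S(f_1,f_2): lcm = x*y. S = -12*x*z - 1/4*x - 3/4*y**2 - 5/8*y*z - 5/3*y - 4*z - 33/4.
  reduce S modulo (f_1, f_2, f_3):
  remainder -12*x*z - 1/4*x - 4*z - 33/4 ≠ 0; add g_4 = -12*x*z - 1/4*x - 4*z - 33/4 to the basis.

S(f_1,f_3): lcm = x*y. S = -12*x*z - 2/3*y - 4*z - 8.
  reduce S modulo (f_1, f_2, f_3, g_4):
  remainder 1/4*x + 1/4 ≠ 0; add g_5 = 1/4*x + 1/4 to the basis.

S(f_1,g_4): lcm = x*y*z. S = -1/48*x*y - 12*x*z**2 - y*z - 11/16*y - 4*z**2 - 8*z.
  reduce S modulo (f_1, f_2, f_3, g_4, g_5):
  remainder 1/6*z - 1/6 ≠ 0; add g_6 = 1/6*z - 1/6 to the basis.

The other S-polynomials (S(f_2,f_3), S(f_2,g_4), S(f_3,g_4), S(f_1,g_5), S(f_2,g_5), S(f_3,g_5), S(g_4,g_5), S(f_1,g_6), S(f_2,g_6), S(f_3,g_6), S(g_4,g_6), S(g_5,g_6)) all reduce to 0 modulo the current basis, so we have a Gröbner basis.
Inter-reduce: drop elements whose leading term is divisible by another's, tail-reduce, and make monic.

G = {x + 1, y, z - 1}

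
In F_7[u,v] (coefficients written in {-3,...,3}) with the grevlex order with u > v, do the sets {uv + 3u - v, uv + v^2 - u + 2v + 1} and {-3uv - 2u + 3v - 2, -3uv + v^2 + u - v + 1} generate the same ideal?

Two ideals are equal iff their reduced Gröbner bases coincide (the reduced basis is unique for a fixed ordering).
Buchberger on the first generating set:
f_1 = uv + 3u - v, LT = uv.
f_2 = uv + v^2 - u + 2v + 1, LT = uv.

S(f_1,f_2): lcm = uv. S = -v^2 - 3u - 3v - 1.
  leading term v^2: no divisor's leading term divides it; move -v^2 to the remainder.
  leading term u: no divisor's leading term divides it; move -3u to the remainder.
  leading term v: no divisor's leading term divides it; move -3v to the remainder.
  leading term 1: no divisor's leading term divides it; move -1 to the remainder.
  remainder -v^2 - 3u - 3v - 1 ≠ 0; add g_3 = -v^2 - 3u - 3v - 1 to the basis.

S(f_1,g_3): lcm = uv^2. S = -3u^2 - v^2 - u.
  leading term u^2: no divisor's leading term divides it; move -3u^2 to the remainder.
  leading term v^2: subtract (1)·g_3 from -v^2 - u → 2u + 3v + 1
  leading term u: no divisor's leading term divides it; move 2u to the remainder.
  leading term v: no divisor's leading term divides it; move 3v to the remainder.
  leading term 1: no divisor's leading term divides it; move 1 to the remainder.
  remainder -3u^2 + 2u + 3v + 1 ≠ 0; add g_4 = -3u^2 + 2u + 3v + 1 to the basis.

The other S-polynomials (S(f_2,g_3), S(f_1,g_4), S(f_2,g_4), S(g_3,g_4)) all reduce to 0 modulo the current basis, so we have a Gröbner basis.
Inter-reduce: drop elements whose leading term is divisible by another's, tail-reduce, and make monic.
Reduced Gröbner basis: {u^2 - 3u - v + 2, uv + 3u - v, v^2 + 3u + 3v + 1}.

Buchberger on the second generating set:
h_1 = -3uv - 2u + 3v - 2, LT = uv.
h_2 = -3uv + v^2 + u - v + 1, LT = uv.

S(h_1,h_2): lcm = uv. S = -2v^2 + u + v + 1.
  leading term v^2: no divisor's leading term divides it; move -2v^2 to the remainder.
  leading term u: no divisor's leading term divides it; move u to the remainder.
  leading term v: no divisor's leading term divides it; move v to the remainder.
  leading term 1: no divisor's leading term divides it; move 1 to the remainder.
  remainder -2v^2 + u + v + 1 ≠ 0; add k_3 = -2v^2 + u + v + 1 to the basis.

S(h_1,k_3): lcm = uv^2. S = -3u^2 - v^2 - 3u + 3v.
  leading term u^2: no divisor's leading term divides it; move -3u^2 to the remainder.
  leading term v^2: subtract (-3)·k_3 from -v^2 - 3u + 3v → -v + 3
  leading term v: no divisor's leading term divides it; move -v to the remainder.
  leading term 1: no divisor's leading term divides it; move 3 to the remainder.
  remainder -3u^2 - v + 3 ≠ 0; add k_4 = -3u^2 - v + 3 to the basis.

The other S-polynomials (S(h_2,k_3), S(h_1,k_4), S(h_2,k_4), S(k_3,k_4)) all reduce to 0 modulo the current basis, so we have a Gröbner basis.
Inter-reduce: drop elements whose leading term is divisible by another's, tail-reduce, and make monic.
Reduced Gröbner basis: {u^2 - 2v - 1, uv + 3u - v + 3, v^2 + 3u + 3v + 3}.

The bases are distinct; the ideals are different.
The same test decides containment: I ⊆ J iff every generator of I reduces to 0 modulo a Gröbner basis of J.

No, the ideals differ.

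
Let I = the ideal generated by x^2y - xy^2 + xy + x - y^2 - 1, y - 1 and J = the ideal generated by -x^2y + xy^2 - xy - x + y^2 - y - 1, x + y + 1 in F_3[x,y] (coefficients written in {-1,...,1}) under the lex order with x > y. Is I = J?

Since reduced Gröbner bases are canonical representatives of ideals under a given ordering, it suffices to compute and compare them.
Buchberger on the first generating set:
f_1 = x^2y - xy^2 + xy + x - y^2 - 1, LT = x^2y.
f_2 = y - 1, LT = y.

S(f_1,f_2): lcm = x^2y. S = x^2 - xy^2 + xy + x - y^2 - 1.
  leading term x^2: no divisor's leading term divides it; move x^2 to the remainder.
  leading term xy^2: subtract (-xy)·f_2 from -xy^2 + xy + x - y^2 - 1 → x - y^2 - 1
  leading term x: no divisor's leading term divides it; move x to the remainder.
  leading term y^2: subtract (-y)·f_2 from -y^2 - 1 → -y - 1
  leading term y: subtract (-1)·f_2 from -y - 1 → 1
  leading term 1: no divisor's leading term divides it; move 1 to the remainder.
  remainder x^2 + x + 1 ≠ 0; add g_3 = x^2 + x + 1 to the basis.

S(f_1,g_3): lcm = x^2y. S = -xy^2 + x - y^2 - y - 1.
  leading term xy^2: subtract (-xy)·f_2 from -xy^2 + x - y^2 - y - 1 → -xy + x - y^2 - y - 1
  leading term xy: subtract (-x)·f_2 from -xy + x - y^2 - y - 1 → -y^2 - y - 1
  leading term y^2: subtract (-y)·f_2 from -y^2 - y - 1 → y - 1
  leading term y: subtract (1)·f_2 from y - 1 → 0
  remainder 0.

S(f_2,g_3): leading monomials are coprime, so the S-polynomial reduces to 0 (Buchberger's first criterion).
Every S-polynomial of the final basis reduces to 0, so we have a Gröbner basis.
Inter-reduce: drop elements whose leading term is divisible by another's, tail-reduce, and make monic.
Reduced Gröbner basis: {x^2 + x + 1, y - 1}.

Buchberger on the second generating set:
h_1 = -x^2y + xy^2 - xy - x + y^2 - y - 1, LT = x^2y.
h_2 = x + y + 1, LT = x.

S(h_1,h_2): lcm = x^2y. S = xy^2 + x - y^2 + y + 1.
  leading term xy^2: subtract (y^2)·h_2 from xy^2 + x - y^2 + y + 1 → x - y^3 + y^2 + y + 1
  leading term x: subtract (1)·h_2 from x - y^3 + y^2 + y + 1 → -y^3 + y^2
  leading term y^3: no divisor's leading term divides it; move -y^3 to the remainder.
  leading term y^2: no divisor's leading term divides it; move y^2 to the remainder.
  remainder -y^3 + y^2 ≠ 0; add k_3 = -y^3 + y^2 to the basis.

S(h_1,k_3): lcm = x^2y^3. S = x^2y^2 - xy^4 + xy^3 + xy^2 - y^4 + y^3 + y^2.
  leading term x^2y^2: subtract (-y)·h_1 from x^2y^2 - xy^4 + xy^3 + xy^2 - y^4 + y^3 + y^2 → -xy^4 - xy^3 - xy - y^4 - y^3 - y
  leading term xy^4: subtract (-y^4)·h_2 from -xy^4 - xy^3 - xy - y^4 - y^3 - y → -xy^3 - xy + y^5 - y^3 - y
  leading term xy^3: subtract (-y^3)·h_2 from -xy^3 - xy + y^5 - y^3 - y → -xy + y^5 + y^4 - y
  leading term xy: subtract (-y)·h_2 from -xy + y^5 + y^4 - y → y^5 + y^4 + y^2
  leading term y^5: subtract (-y^2)·k_3 from y^5 + y^4 + y^2 → -y^4 + y^2
  leading term y^4: subtract (y)·k_3 from -y^4 + y^2 → -y^3 + y^2
  leading term y^3: subtract (1)·k_3 from -y^3 + y^2 → 0
  remainder 0.

S(h_2,k_3): leading monomials are coprime, so the S-polynomial reduces to 0 (Buchberger's first criterion).
Every S-polynomial of the final basis reduces to 0, so we have a Gröbner basis.
Inter-reduce: drop elements whose leading term is divisible by another's, tail-reduce, and make monic.
Reduced Gröbner basis: {x + y + 1, y^3 - y^2}.

These differ, so the ideals are not equal.

No, the ideals differ.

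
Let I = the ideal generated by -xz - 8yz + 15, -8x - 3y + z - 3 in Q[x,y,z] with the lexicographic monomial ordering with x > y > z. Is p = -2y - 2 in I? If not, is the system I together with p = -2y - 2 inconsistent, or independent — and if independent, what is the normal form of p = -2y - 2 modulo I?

-2y - 2 is independent of I; its normal form modulo I is -2y - 2.

First compute the reduced Gröbner basis of I by Buchberger's algorithm.
f_1 = -xz - 8yz + 15, LT = xz.
f_2 = -8x - 3y + z - 3, LT = x.

S(f_1,f_2): lcm = xz. S = \tfrac{61}{8}yz + \tfrac{1}{8}z^{2} - \tfrac{3}{8}z - 15.
  leading term yz: no divisor's leading term divides it; move \tfrac{61}{8}yz to the remainder.
  leading term z^{2}: no divisor's leading term divides it; move \tfrac{1}{8}z^{2} to the remainder.
  leading term z: no divisor's leading term divides it; move -\tfrac{3}{8}z to the remainder.
  leading term 1: no divisor's leading term divides it; move -15 to the remainder.
  remainder \tfrac{61}{8}yz + \tfrac{1}{8}z^{2} - \tfrac{3}{8}z - 15 ≠ 0; add h_3 = \tfrac{61}{8}yz + \tfrac{1}{8}z^{2} - \tfrac{3}{8}z - 15 to the basis.

The other S-polynomials (S(f_1,h_3), S(f_2,h_3)) all reduce to 0 modulo the current basis, so we have a Gröbner basis.
Inter-reduce: drop elements whose leading term is divisible by another's, tail-reduce, and make monic.
Reduced Gröbner basis: {x + \tfrac{3}{8}y - \tfrac{1}{8}z + \tfrac{3}{8}, yz + \tfrac{1}{61}z^{2} - \tfrac{3}{61}z - \tfrac{120}{61}}.
Label its elements g_1 = x + \tfrac{3}{8}y - \tfrac{1}{8}z + \tfrac{3}{8}, g_2 = yz + \tfrac{1}{61}z^{2} - \tfrac{3}{61}z - \tfrac{120}{61}.

Reduce p = -2y - 2 modulo G:
  leading term y: no divisor's leading term divides it; move -2y to the remainder.
  leading term 1: no divisor's leading term divides it; move -2 to the remainder.
  normal form = -2y - 2.
The normal form is nonzero, so p ∉ I. Since p minus its normal form lies in I, I + (p) = I + (r) where r = -2y - 2; decide whether this ideal is the whole ring.
Run Buchberger on G together with r (pairs among the g_i already reduce to 0 since G is a Gröbner basis):
g_1 = x + \tfrac{3}{8}y - \tfrac{1}{8}z + \tfrac{3}{8}, LT = x.
g_2 = yz + \tfrac{1}{61}z^{2} - \tfrac{3}{61}z - \tfrac{120}{61}, LT = yz.
r = -2y - 2, LT = y.

S(g_2,r): lcm = yz. S = \tfrac{1}{61}z^{2} - \tfrac{64}{61}z - \tfrac{120}{61}.
  leading term z^{2}: no divisor's leading term divides it; move \tfrac{1}{61}z^{2} to the remainder.
  leading term z: no divisor's leading term divides it; move -\tfrac{64}{61}z to the remainder.
  leading term 1: no divisor's leading term divides it; move -\tfrac{120}{61} to the remainder.
  remainder \tfrac{1}{61}z^{2} - \tfrac{64}{61}z - \tfrac{120}{61} ≠ 0; add m_4 = \tfrac{1}{61}z^{2} - \tfrac{64}{61}z - \tfrac{120}{61} to the basis.

The other S-polynomials (S(g_1,g_2), S(g_1,r), S(g_1,m_4), S(g_2,m_4), S(r,m_4)) all reduce to 0 modulo the current basis, so we have a Gröbner basis.
Inter-reduce: drop elements whose leading term is divisible by another's, tail-reduce, and make monic.
Reduced Gröbner basis: {x - \tfrac{1}{8}z, y + 1, z^{2} - 64z - 120}.
The reduced Gröbner basis of I + (p) is {x - \tfrac{1}{8}z, y + 1, z^{2} - 64z - 120} ≠ {1}, a proper ideal, so the enlarged system stays consistent: p is independent of I, with normal form -2y - 2.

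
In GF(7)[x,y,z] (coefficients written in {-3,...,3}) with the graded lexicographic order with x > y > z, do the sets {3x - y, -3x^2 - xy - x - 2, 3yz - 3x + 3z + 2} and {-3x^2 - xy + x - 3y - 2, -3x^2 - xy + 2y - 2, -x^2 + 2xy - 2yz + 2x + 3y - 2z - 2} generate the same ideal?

Yes, the ideals are equal.

Since reduced Gröbner bases are canonical representatives of ideals under a given ordering, it suffices to compute and compare them.
Buchberger on the first generating set:
f_1 = 3x - y, LT = x.
f_2 = -3x^2 - xy - x - 2, LT = x^2.
f_3 = 3yz - 3x + 3z + 2, LT = yz.

S(f_1,f_2): lcm = x^2. S = -3xy + 2x - 3.
  leading term xy: subtract (-y)·f_1 from -3xy + 2x - 3 → -y^2 + 2x - 3
  leading term y^2: no divisor's leading term divides it; move -y^2 to the remainder.
  leading term x: subtract (3)·f_1 from 2x - 3 → 3y - 3
  leading term y: no divisor's leading term divides it; move 3y to the remainder.
  leading term 1: no divisor's leading term divides it; move -3 to the remainder.
  remainder -y^2 + 3y - 3 ≠ 0; add g_4 = -y^2 + 3y - 3 to the basis.

S(f_3,g_4): lcm = y^2z. S = -xy - 3yz + 3y - 3z.
  leading term xy: subtract (2y)·f_1 from -xy - 3yz + 3y - 3z → 2y^2 - 3yz + 3y - 3z
  leading term y^2: subtract (-2)·g_4 from 2y^2 - 3yz + 3y - 3z → -3yz + 2y - 3z + 1
  leading term yz: subtract (-1)·f_3 from -3yz + 2y - 3z + 1 → -3x + 2y + 3
  leading term x: subtract (-1)·f_1 from -3x + 2y + 3 → y + 3
  leading term y: no divisor's leading term divides it; move y to the remainder.
  leading term 1: no divisor's leading term divides it; move 3 to the remainder.
  remainder y + 3 ≠ 0; add g_5 = y + 3 to the basis.

S(f_3,g_5): lcm = yz. S = -x - 2z + 3.
  leading term x: subtract (2)·f_1 from -x - 2z + 3 → 2y - 2z + 3
  leading term y: subtract (2)·g_5 from 2y - 2z + 3 → -2z - 3
  leading term z: no divisor's leading term divides it; move -2z to the remainder.
  leading term 1: no divisor's leading term divides it; move -3 to the remainder.
  remainder -2z - 3 ≠ 0; add g_6 = -2z - 3 to the basis.

The other S-polynomials (S(f_1,f_3), S(f_2,f_3), S(f_1,g_4), S(f_2,g_4), S(f_1,g_5), S(f_2,g_5), S(g_4,g_5), S(f_1,g_6), S(f_2,g_6), S(f_3,g_6), S(g_4,g_6), S(g_5,g_6)) all reduce to 0 modulo the current basis, so we have a Gröbner basis.
Inter-reduce: drop elements whose leading term is divisible by another's, tail-reduce, and make monic.
Reduced Gröbner basis: {x + 1, y + 3, z - 2}.

Buchberger on the second generating set:
h_1 = -3x^2 - xy + x - 3y - 2, LT = x^2.
h_2 = -3x^2 - xy + 2y - 2, LT = x^2.
h_3 = -x^2 + 2xy - 2yz + 2x + 3y - 2z - 2, LT = x^2.

S(h_1,h_2): lcm = x^2. S = 2x - 3y.
  leading term x: no divisor's leading term divides it; move 2x to the remainder.
  leading term y: no divisor's leading term divides it; move -3y to the remainder.
  remainder 2x - 3y ≠ 0; add k_4 = 2x - 3y to the basis.

S(h_1,h_3): lcm = x^2. S = -2yz - 3x - 3y - 2z + 1.
  leading term yz: no divisor's leading term divides it; move -2yz to the remainder.
  leading term x: subtract (2)·k_4 from -3x - 3y - 2z + 1 → 3y - 2z + 1
  leading term y: no divisor's leading term divides it; move 3y to the remainder.
  leading term z: no divisor's leading term divides it; move -2z to the remainder.
  leading term 1: no divisor's leading term divides it; move 1 to the remainder.
  remainder -2yz + 3y - 2z + 1 ≠ 0; add k_5 = -2yz + 3y - 2z + 1 to the basis.

S(h_1,k_4): lcm = x^2. S = 3xy + 2x + y + 3.
  leading term xy: subtract (-2y)·k_4 from 3xy + 2x + y + 3 → y^2 + 2x + y + 3
  leading term y^2: no divisor's leading term divides it; move y^2 to the remainder.
  leading term x: subtract (1)·k_4 from 2x + y + 3 → -3y + 3
  leading term y: no divisor's leading term divides it; move -3y to the remainder.
  leading term 1: no divisor's leading term divides it; move 3 to the remainder.
  remainder y^2 - 3y + 3 ≠ 0; add k_6 = y^2 - 3y + 3 to the basis.

S(k_5,k_6): lcm = y^2z. S = 2y^2 - 3yz + 3y - 3z.
  leading term y^2: subtract (2)·k_6 from 2y^2 - 3yz + 3y - 3z → -3yz + 2y - 3z + 1
  leading term yz: subtract (-2)·k_5 from -3yz + 2y - 3z + 1 → y + 3
  leading term y: no divisor's leading term divides it; move y to the remainder.
  leading term 1: no divisor's leading term divides it; move 3 to the remainder.
  remainder y + 3 ≠ 0; add k_7 = y + 3 to the basis.

S(k_5,k_7): lcm = yz. S = 2y - 2z + 3.
  leading term y: subtract (2)·k_7 from 2y - 2z + 3 → -2z - 3
  leading term z: no divisor's leading term divides it; move -2z to the remainder.
  leading term 1: no divisor's leading term divides it; move -3 to the remainder.
  remainder -2z - 3 ≠ 0; add k_8 = -2z - 3 to the basis.

The other S-polynomials (S(h_2,h_3), S(h_2,k_4), S(h_3,k_4), S(h_1,k_5), S(h_2,k_5), S(h_3,k_5), S(k_4,k_5), S(h_1,k_6), S(h_2,k_6), S(h_3,k_6), S(k_4,k_6), S(h_1,k_7), S(h_2,k_7), S(h_3,k_7), S(k_4,k_7), S(k_6,k_7), S(h_1,k_8), S(h_2,k_8), S(h_3,k_8), S(k_4,k_8), S(k_5,k_8), S(k_6,k_8), S(k_7,k_8)) all reduce to 0 modulo the current basis, so we have a Gröbner basis.
Inter-reduce: drop elements whose leading term is divisible by another's, tail-reduce, and make monic.
Reduced Gröbner basis: {x + 1, y + 3, z - 2}.

The two bases agree; hence the ideals are identical.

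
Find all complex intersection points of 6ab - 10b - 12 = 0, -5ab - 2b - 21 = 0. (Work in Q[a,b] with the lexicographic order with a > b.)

Compute a lex Gröbner basis by Buchberger's algorithm.
f_1 = 6ab - 10b - 12, LT = ab.
f_2 = -5ab - 2b - 21, LT = ab.

S(f_1,f_2): lcm = ab. S = -31/15b - 31/5.
  leading term b: no divisor's leading term divides it; move -31/15b to the remainder.
  leading term 1: no divisor's leading term divides it; move -31/5 to the remainder.
  remainder -31/15b - 31/5 ≠ 0; add h_3 = -31/15b - 31/5 to the basis.

S(f_1,h_3): lcm = ab. S = -3a - 5/3b - 2.
  leading term a: no divisor's leading term divides it; move -3a to the remainder.
  leading term b: subtract (25/31)·h_3 from -5/3b - 2 → 3
  leading term 1: no divisor's leading term divides it; move 3 to the remainder.
  remainder -3a + 3 ≠ 0; add h_4 = -3a + 3 to the basis.

The other S-polynomials (S(f_2,h_3), S(f_1,h_4), S(f_2,h_4), S(h_3,h_4)) all reduce to 0 modulo the current basis, so we have a Gröbner basis.
Inter-reduce: drop elements whose leading term is divisible by another's, tail-reduce, and make monic.
Reduced Gröbner basis: {a - 1, b + 3}.

Since the basis is lex-ordered, b + 3 is univariate in b. Its roots are {-3}. Back-substituting each root into the other basis elements fixes the other coordinates.
  b = -3: the earlier basis element becomes a - 1 = 0, giving a = 1 — point (1, -3).
Each listed point satisfies every original equation (direct substitution).

{(1, -3)}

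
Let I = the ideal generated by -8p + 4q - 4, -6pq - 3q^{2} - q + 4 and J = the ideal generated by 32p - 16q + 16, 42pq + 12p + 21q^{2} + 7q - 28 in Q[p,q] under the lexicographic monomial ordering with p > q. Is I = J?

Two ideals are equal iff their reduced Gröbner bases coincide (the reduced basis is unique for a fixed ordering).
Buchberger on the first generating set:
f_1 = -8p + 4q - 4, LT = p.
f_2 = -6pq - 3q^{2} - q + 4, LT = pq.

S(f_1,f_2): lcm = pq. S = -q^{2} + \tfrac{1}{3}q + \tfrac{2}{3}.
  leading term q^{2}: no divisor's leading term divides it; move -q^{2} to the remainder.
  leading term q: no divisor's leading term divides it; move \tfrac{1}{3}q to the remainder.
  leading term 1: no divisor's leading term divides it; move \tfrac{2}{3} to the remainder.
  remainder -q^{2} + \tfrac{1}{3}q + \tfrac{2}{3} ≠ 0; add g_3 = -q^{2} + \tfrac{1}{3}q + \tfrac{2}{3} to the basis.

S(f_1,g_3): leading monomials are coprime, so the S-polynomial reduces to 0 (Buchberger's first criterion).
S(f_2,g_3): lcm = pq^{2}. S = \tfrac{1}{3}pq + \tfrac{2}{3}p + \tfrac{1}{2}q^{3} + \tfrac{1}{6}q^{2} - \tfrac{2}{3}q.
  leading term pq: subtract (-\tfrac{1}{24}q)·f_1 from \tfrac{1}{3}pq + \tfrac{2}{3}p + \tfrac{1}{2}q^{3} + \tfrac{1}{6}q^{2} - \tfrac{2}{3}q → \tfrac{2}{3}p + \tfrac{1}{2}q^{3} + \tfrac{1}{3}q^{2} - \tfrac{5}{6}q
  leading term p: subtract (-\tfrac{1}{12})·f_1 from \tfrac{2}{3}p + \tfrac{1}{2}q^{3} + \tfrac{1}{3}q^{2} - \tfrac{5}{6}q → \tfrac{1}{2}q^{3} + \tfrac{1}{3}q^{2} - \tfrac{1}{2}q - \tfrac{1}{3}
  leading term q^{3}: subtract (-\tfrac{1}{2}q)·g_3 from \tfrac{1}{2}q^{3} + \tfrac{1}{3}q^{2} - \tfrac{1}{2}q - \tfrac{1}{3} → \tfrac{1}{2}q^{2} - \tfrac{1}{6}q - \tfrac{1}{3}
  leading term q^{2}: subtract (-\tfrac{1}{2})·g_3 from \tfrac{1}{2}q^{2} - \tfrac{1}{6}q - \tfrac{1}{3} → 0
  remainder 0.

Every S-polynomial of the final basis reduces to 0, so we have a Gröbner basis.
Inter-reduce: drop elements whose leading term is divisible by another's, tail-reduce, and make monic.
Reduced Gröbner basis: {p - \tfrac{1}{2}q + \tfrac{1}{2}, q^{2} - \tfrac{1}{3}q - \tfrac{2}{3}}.

Buchberger on the second generating set:
h_1 = 32p - 16q + 16, LT = p.
h_2 = 42pq + 12p + 21q^{2} + 7q - 28, LT = pq.

S(h_1,h_2): lcm = pq. S = -\tfrac{2}{7}p - q^{2} + \tfrac{1}{3}q + \tfrac{2}{3}.
  leading term p: subtract (-\tfrac{1}{112})·h_1 from -\tfrac{2}{7}p - q^{2} + \tfrac{1}{3}q + \tfrac{2}{3} → -q^{2} + \tfrac{4}{21}q + \tfrac{17}{21}
  leading term q^{2}: no divisor's leading term divides it; move -q^{2} to the remainder.
  leading term q: no divisor's leading term divides it; move \tfrac{4}{21}q to the remainder.
  leading term 1: no divisor's leading term divides it; move \tfrac{17}{21} to the remainder.
  remainder -q^{2} + \tfrac{4}{21}q + \tfrac{17}{21} ≠ 0; add k_3 = -q^{2} + \tfrac{4}{21}q + \tfrac{17}{21} to the basis.

S(h_1,k_3): leading monomials are coprime, so the S-polynomial reduces to 0 (Buchberger's first criterion).
S(h_2,k_3): lcm = pq^{2}. S = \tfrac{10}{21}pq + \tfrac{17}{21}p + \tfrac{1}{2}q^{3} + \tfrac{1}{6}q^{2} - \tfrac{2}{3}q.
  leading term pq: subtract (\tfrac{5}{336}q)·h_1 from \tfrac{10}{21}pq + \tfrac{17}{21}p + \tfrac{1}{2}q^{3} + \tfrac{1}{6}q^{2} - \tfrac{2}{3}q → \tfrac{17}{21}p + \tfrac{1}{2}q^{3} + \tfrac{17}{42}q^{2} - \tfrac{19}{21}q
  leading term p: subtract (\tfrac{17}{672})·h_1 from \tfrac{17}{21}p + \tfrac{1}{2}q^{3} + \tfrac{17}{42}q^{2} - \tfrac{19}{21}q → \tfrac{1}{2}q^{3} + \tfrac{17}{42}q^{2} - \tfrac{1}{2}q - \tfrac{17}{42}
  leading term q^{3}: subtract (-\tfrac{1}{2}q)·k_3 from \tfrac{1}{2}q^{3} + \tfrac{17}{42}q^{2} - \tfrac{1}{2}q - \tfrac{17}{42} → \tfrac{1}{2}q^{2} - \tfrac{2}{21}q - \tfrac{17}{42}
  leading term q^{2}: subtract (-\tfrac{1}{2})·k_3 from \tfrac{1}{2}q^{2} - \tfrac{2}{21}q - \tfrac{17}{42} → 0
  remainder 0.

Every S-polynomial of the final basis reduces to 0, so we have a Gröbner basis.
Inter-reduce: drop elements whose leading term is divisible by another's, tail-reduce, and make monic.
Reduced Gröbner basis: {p - \tfrac{1}{2}q + \tfrac{1}{2}, q^{2} - \tfrac{4}{21}q - \tfrac{17}{21}}.

The bases are distinct; the ideals are different.

No, the ideals differ.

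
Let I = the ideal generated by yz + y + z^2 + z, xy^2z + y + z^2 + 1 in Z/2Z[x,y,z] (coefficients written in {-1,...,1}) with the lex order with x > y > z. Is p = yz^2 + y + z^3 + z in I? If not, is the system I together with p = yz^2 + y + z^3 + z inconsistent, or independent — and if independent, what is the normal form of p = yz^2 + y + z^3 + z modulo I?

First compute the reduced Gröbner basis of I by Buchberger's algorithm.
f_1 = yz + y + z^2 + z, LT = yz.
f_2 = xy^2z + y + z^2 + 1, LT = xy^2z.

S(f_1,f_2): lcm = xy^2z. S = xy^2 + xyz^2 + xyz + y + z^2 + 1.
  reduce S modulo (f_1, f_2):
  remainder xy^2 + xz^3 + xz^2 + y + z^2 + 1 ≠ 0; add h_3 = xy^2 + xz^3 + xz^2 + y + z^2 + 1 to the basis.

S(f_1,h_3): lcm = xy^2z. S = xy^2 + xyz^2 + xyz + xz^4 + xz^3 + yz + z^3 + z.
  reduce S modulo (f_1, f_2, h_3):
  remainder xz^4 + xz^3 + z^3 + 1 ≠ 0; add h_4 = xz^4 + xz^3 + z^3 + 1 to the basis.

The other S-polynomials (S(f_2,h_3), S(f_1,h_4), S(f_2,h_4), S(h_3,h_4)) all reduce to 0 modulo the current basis, so we have a Gröbner basis.
Inter-reduce: drop elements whose leading term is divisible by another's, tail-reduce, and make monic.
Reduced Gröbner basis: {xy^2 + xz^3 + xz^2 + y + z^2 + 1, xz^4 + xz^3 + z^3 + 1, yz + y + z^2 + z}.
Label its elements g_1 = xy^2 + xz^3 + xz^2 + y + z^2 + 1, g_2 = xz^4 + xz^3 + z^3 + 1, g_3 = yz + y + z^2 + z.

Reduce p = yz^2 + y + z^3 + z modulo G:
  leading term yz^2: subtract (z)·g_3 from yz^2 + y + z^3 + z → yz + y + z^2 + z
  leading term yz: subtract (1)·g_3 from yz + y + z^2 + z → 0
  normal form = 0.
Since the normal form is 0, p ∈ I.

The remainder on division by a Gröbner basis is unique — it is the normal form.

yz^2 + y + z^3 + z lies in I (it reduces to 0).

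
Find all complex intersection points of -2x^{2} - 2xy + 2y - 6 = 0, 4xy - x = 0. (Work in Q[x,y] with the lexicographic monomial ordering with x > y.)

{(-1/8 - 5*sqrt(7)*I/8, 1/4), (-1/8 + 5*sqrt(7)*I/8, 1/4), (0, 3)}

Compute a lex Gröbner basis by Buchberger's algorithm.
f_1 = -2x^{2} - 2xy + 2y - 6, LT = x^{2}.
f_2 = 4xy - x, LT = xy.

S(f_1,f_2): lcm = x^{2}y. S = \tfrac{1}{4}x^{2} + xy^{2} - y^{2} + 3y.
  leading term x^{2}: subtract (-\tfrac{1}{8})·f_1 from \tfrac{1}{4}x^{2} + xy^{2} - y^{2} + 3y → xy^{2} - \tfrac{1}{4}xy - y^{2} + \tfrac{13}{4}y - \tfrac{3}{4}
  leading term xy^{2}: subtract (\tfrac{1}{4}y)·f_2 from xy^{2} - \tfrac{1}{4}xy - y^{2} + \tfrac{13}{4}y - \tfrac{3}{4} → -y^{2} + \tfrac{13}{4}y - \tfrac{3}{4}
  leading term y^{2}: no divisor's leading term divides it; move -y^{2} to the remainder.
  leading term y: no divisor's leading term divides it; move \tfrac{13}{4}y to the remainder.
  leading term 1: no divisor's leading term divides it; move -\tfrac{3}{4} to the remainder.
  remainder -y^{2} + \tfrac{13}{4}y - \tfrac{3}{4} ≠ 0; add h_3 = -y^{2} + \tfrac{13}{4}y - \tfrac{3}{4} to the basis.

The other S-polynomials (S(f_1,h_3), S(f_2,h_3)) all reduce to 0 modulo the current basis, so we have a Gröbner basis.
Inter-reduce: drop elements whose leading term is divisible by another's, tail-reduce, and make monic.
Reduced Gröbner basis: {x^{2} + \tfrac{1}{4}x - y + 3, xy - \tfrac{1}{4}x, y^{2} - \tfrac{13}{4}y + \tfrac{3}{4}}.

From the last basis element, y^{2} - \tfrac{13}{4}y + \tfrac{3}{4} = 0, so y takes values in {1/4, 3}. Each choice, substituted upward through the basis, yields the corresponding point(s) of the solution set.
  y = 1/4: the earlier basis element becomes x^{2} + \tfrac{1}{4}x + \tfrac{11}{4} = 0, giving x = -1/8 - 5*sqrt(7)*I/8, -1/8 + 5*sqrt(7)*I/8 — points (-1/8 - 5*sqrt(7)*I/8, 1/4), (-1/8 + 5*sqrt(7)*I/8, 1/4).
  y = 3: the earlier basis elements become x^{2} + \tfrac{1}{4}x = 0; \tfrac{11}{4}x = 0, giving x = 0 — point (0, 3).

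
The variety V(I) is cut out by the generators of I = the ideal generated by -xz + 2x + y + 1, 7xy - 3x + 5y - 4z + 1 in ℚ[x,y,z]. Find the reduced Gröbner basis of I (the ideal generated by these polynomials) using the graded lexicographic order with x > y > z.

G = {xy - 3/7x + 5/7y - 4/7z + 1/7, xz - 2x - y - 1, y² + 5/7yz - 4/7z² - 6/7y + 9/7z - 5/7}

f_1 = -xz + 2x + y + 1, LT = xz.
f_2 = 7xy - 3x + 5y - 4z + 1, LT = xy.

S(f_1,f_2): lcm = xyz. S = -2xy + 3/7xz - y² - 5/7yz + 4/7z² - y - 1/7z.
  leading term xy: subtract (-2/7)·f_2 from -2xy + 3/7xz - y² - 5/7yz + 4/7z² - y - 1/7z → 3/7xz - y² - 5/7yz + 4/7z² - 6/7x + 3/7y - 9/7z + 2/7
  leading term xz: subtract (-3/7)·f_1 from 3/7xz - y² - 5/7yz + 4/7z² - 6/7x + 3/7y - 9/7z + 2/7 → -y² - 5/7yz + 4/7z² + 6/7y - 9/7z + 5/7
  leading term y²: no divisor's leading term divides it; move -y² to the remainder.
  leading term yz: no divisor's leading term divides it; move -5/7yz to the remainder.
  leading term z²: no divisor's leading term divides it; move 4/7z² to the remainder.
  leading term y: no divisor's leading term divides it; move 6/7y to the remainder.
  leading term z: no divisor's leading term divides it; move -9/7z to the remainder.
  leading term 1: no divisor's leading term divides it; move 5/7 to the remainder.
  remainder -y² - 5/7yz + 4/7z² + 6/7y - 9/7z + 5/7 ≠ 0; add g_3 = -y² - 5/7yz + 4/7z² + 6/7y - 9/7z + 5/7 to the basis.

The other S-polynomials (S(f_1,g_3), S(f_2,g_3)) all reduce to 0 modulo the current basis, so we have a Gröbner basis.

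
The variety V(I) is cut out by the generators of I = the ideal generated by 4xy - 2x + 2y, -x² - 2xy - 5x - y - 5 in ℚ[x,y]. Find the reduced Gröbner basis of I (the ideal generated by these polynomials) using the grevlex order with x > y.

G = {y² - 14/9y + 5/9, x - 9y + 10}

Buchberger's algorithm terminates because the ascending chain of leading-term ideals stabilizes.

f_1 = 4xy - 2x + 2y, LT = xy.
f_2 = -x² - 2xy - 5x - y - 5, LT = x².

S(f_1,f_2): lcm = x²y. S = -2xy² - ½x² - 9/2xy - y² - 5y.
  reduce S modulo (f_1, f_2):
  remainder ¼x - 9/4y + 5/2 ≠ 0; add g_3 = ¼x - 9/4y + 5/2 to the basis.

S(f_1,g_3): lcm = xy. S = 9y² - ½x - 19/2y.
  reduce S modulo (f_1, f_2, g_3):
  remainder 9y² - 14y + 5 ≠ 0; add g_4 = 9y² - 14y + 5 to the basis.

The other S-polynomials (S(f_2,g_3), S(f_1,g_4), S(f_2,g_4), S(g_3,g_4)) all reduce to 0 modulo the current basis, so we have a Gröbner basis.
Inter-reduce: drop elements whose leading term is divisible by another's, tail-reduce, and make monic.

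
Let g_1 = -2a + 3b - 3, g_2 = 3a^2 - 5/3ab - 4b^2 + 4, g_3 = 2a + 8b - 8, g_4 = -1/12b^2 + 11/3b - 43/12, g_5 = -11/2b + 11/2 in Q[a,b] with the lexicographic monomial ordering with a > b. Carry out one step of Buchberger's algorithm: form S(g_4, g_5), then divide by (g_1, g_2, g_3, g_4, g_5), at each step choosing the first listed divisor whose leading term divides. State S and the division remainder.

S(g_4, g_5) = -43b + 43; remainder on division = 0.

lcm(LM(g_4), LM(g_5)) = b^2.
S = (lcm/LT(g_4))·g_4 − (lcm/LT(g_5))·g_5 = -43b + 43.
Reduce S modulo (g_1, g_2, g_3, g_4, g_5) in that order:
  leading term b: subtract (86/11)·g_5 from -43b + 43 → 0
The remainder is 0, so this S-polynomial contributes no new basis element.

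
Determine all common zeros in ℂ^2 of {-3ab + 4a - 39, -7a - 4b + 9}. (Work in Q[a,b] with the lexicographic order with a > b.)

Compute a lex Gröbner basis by Buchberger's algorithm.
f_1 = -3ab + 4a - 39, LT = ab.
f_2 = -7a - 4b + 9, LT = a.

S(f_1,f_2): lcm = ab. S = -4/3a - 4/7b^2 + 9/7b + 13.
  leading term a: subtract (4/21)·f_2 from -4/3a - 4/7b^2 + 9/7b + 13 → -4/7b^2 + 43/21b + 79/7
  leading term b^2: no divisor's leading term divides it; move -4/7b^2 to the remainder.
  leading term b: no divisor's leading term divides it; move 43/21b to the remainder.
  leading term 1: no divisor's leading term divides it; move 79/7 to the remainder.
  remainder -4/7b^2 + 43/21b + 79/7 ≠ 0; add h_3 = -4/7b^2 + 43/21b + 79/7 to the basis.

The other S-polynomials (S(f_1,h_3), S(f_2,h_3)) all reduce to 0 modulo the current basis, so we have a Gröbner basis.
Inter-reduce: drop elements whose leading term is divisible by another's, tail-reduce, and make monic.
Reduced Gröbner basis: {a + 4/7b - 9/7, b^2 - 43/12b - 79/4}.

Elimination: the polynomial b^2 - 43/12b - 79/4 lies in the elimination ideal for b, so b ∈ {-3, 79/12}. For each such b, the remaining basis elements (now univariate) give the rest of the solution.
  b = -3: the earlier basis element becomes a - 3 = 0, giving a = 3 — point (3, -3).
  b = 79/12: the earlier basis element becomes a + 52/21 = 0, giving a = -52/21 — point (-52/21, 79/12).
Check: every point annihilates each of the original generators.

{(3, -3), (-52/21, 79/12)}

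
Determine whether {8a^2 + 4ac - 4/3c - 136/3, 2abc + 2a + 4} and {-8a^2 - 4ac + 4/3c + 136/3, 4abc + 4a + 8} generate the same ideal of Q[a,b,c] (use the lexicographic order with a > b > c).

Yes, the ideals are equal.

Two ideals are equal iff their reduced Gröbner bases coincide (the reduced basis is unique for a fixed ordering).
Buchberger on the first generating set:
f_1 = 8a^2 + 4ac - 4/3c - 136/3, LT = a^2.
f_2 = 2abc + 2a + 4, LT = abc.

S(f_1,f_2): lcm = a^2bc. S = -a^2 + 1/2abc^2 - 2a - 1/6bc^2 - 17/3bc.
  reduce S modulo (f_1, f_2):
  remainder -2a - 1/6bc^2 - 17/3bc - 7/6c - 17/3 ≠ 0; add g_3 = -2a - 1/6bc^2 - 17/3bc - 7/6c - 17/3 to the basis.

S(f_2,g_3): lcm = abc. S = a - 1/12b^2c^3 - 17/6b^2c^2 - 7/12bc^2 - 17/6bc + 2.
  reduce S modulo (f_1, f_2, g_3):
  remainder -1/12b^2c^3 - 17/6b^2c^2 - 2/3bc^2 - 17/3bc - 7/12c - 5/6 ≠ 0; add g_4 = -1/12b^2c^3 - 17/6b^2c^2 - 2/3bc^2 - 17/3bc - 7/12c - 5/6 to the basis.

The other S-polynomials (S(f_1,g_3), S(f_1,g_4), S(f_2,g_4), S(g_3,g_4)) all reduce to 0 modulo the current basis, so we have a Gröbner basis.
Inter-reduce: drop elements whose leading term is divisible by another's, tail-reduce, and make monic.
Reduced Gröbner basis: {a + 1/12bc^2 + 17/6bc + 7/12c + 17/6, b^2c^3 + 34b^2c^2 + 8bc^2 + 68bc + 7c + 10}.

Buchberger on the second generating set:
h_1 = -8a^2 - 4ac + 4/3c + 136/3, LT = a^2.
h_2 = 4abc + 4a + 8, LT = abc.

S(h_1,h_2): lcm = a^2bc. S = -a^2 + 1/2abc^2 - 2a - 1/6bc^2 - 17/3bc.
  reduce S modulo (h_1, h_2):
  remainder -2a - 1/6bc^2 - 17/3bc - 7/6c - 17/3 ≠ 0; add k_3 = -2a - 1/6bc^2 - 17/3bc - 7/6c - 17/3 to the basis.

S(h_2,k_3): lcm = abc. S = a - 1/12b^2c^3 - 17/6b^2c^2 - 7/12bc^2 - 17/6bc + 2.
  reduce S modulo (h_1, h_2, k_3):
  remainder -1/12b^2c^3 - 17/6b^2c^2 - 2/3bc^2 - 17/3bc - 7/12c - 5/6 ≠ 0; add k_4 = -1/12b^2c^3 - 17/6b^2c^2 - 2/3bc^2 - 17/3bc - 7/12c - 5/6 to the basis.

The other S-polynomials (S(h_1,k_3), S(h_1,k_4), S(h_2,k_4), S(k_3,k_4)) all reduce to 0 modulo the current basis, so we have a Gröbner basis.
Inter-reduce: drop elements whose leading term is divisible by another's, tail-reduce, and make monic.
Reduced Gröbner basis: {a + 1/12bc^2 + 17/6bc + 7/12c + 17/6, b^2c^3 + 34b^2c^2 + 8bc^2 + 68bc + 7c + 10}.

Same reduced basis, so the two generating sets span the same ideal.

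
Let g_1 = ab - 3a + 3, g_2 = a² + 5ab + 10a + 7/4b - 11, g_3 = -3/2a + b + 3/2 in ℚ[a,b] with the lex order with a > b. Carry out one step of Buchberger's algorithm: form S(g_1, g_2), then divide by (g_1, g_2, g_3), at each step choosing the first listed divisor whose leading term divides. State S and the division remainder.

lcm(LM(g_1), LM(g_2)) = a²b.
S = (lcm/LT(g_1))·g_1 − (lcm/LT(g_2))·g_2 = -3a² - 5ab² - 10ab + 3a - 7/4b² + 11b.
Reduce S modulo (g_1, g_2, g_3) in that order:
  leading term a²: subtract (-3)·g_2 from -3a² - 5ab² - 10ab + 3a - 7/4b² + 11b → -5ab² + 5ab + 33a - 7/4b² + 65/4b - 33
  leading term ab²: subtract (-5b)·g_1 from -5ab² + 5ab + 33a - 7/4b² + 65/4b - 33 → -10ab + 33a - 7/4b² + 125/4b - 33
  leading term ab: subtract (-10)·g_1 from -10ab + 33a - 7/4b² + 125/4b - 33 → 3a - 7/4b² + 125/4b - 3
  leading term a: subtract (-2)·g_3 from 3a - 7/4b² + 125/4b - 3 → -7/4b² + 133/4b
  leading term b²: no divisor's leading term divides it; move -7/4b² to the remainder.
  leading term b: no divisor's leading term divides it; move 133/4b to the remainder.
The remainder -7/4b² + 133/4b is nonzero, so it would be added as the next basis element.

S(g_1, g_2) = -3a² - 5ab² - 10ab + 3a - 7/4b² + 11b; remainder on division = -7/4b² + 133/4b.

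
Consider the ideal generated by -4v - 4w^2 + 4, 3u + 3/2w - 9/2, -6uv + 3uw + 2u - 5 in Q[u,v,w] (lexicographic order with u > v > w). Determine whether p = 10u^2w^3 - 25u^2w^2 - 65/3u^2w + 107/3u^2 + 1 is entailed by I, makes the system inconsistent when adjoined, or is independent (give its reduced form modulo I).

First compute the reduced Gröbner basis of I by Buchberger's algorithm.
f_1 = -4v - 4w^2 + 4, LT = v.
f_2 = 3u + 3/2w - 9/2, LT = u.
f_3 = -6uv + 3uw + 2u - 5, LT = uv.

S(f_1,f_3): lcm = uv. S = uw^2 + 1/2uw - 2/3u - 5/6.
  leading term uw^2: subtract (1/3w^2)·f_2 from uw^2 + 1/2uw - 2/3u - 5/6 → 1/2uw - 2/3u - 1/2w^3 + 3/2w^2 - 5/6
  leading term uw: subtract (1/6w)·f_2 from 1/2uw - 2/3u - 1/2w^3 + 3/2w^2 - 5/6 → -2/3u - 1/2w^3 + 5/4w^2 + 3/4w - 5/6
  leading term u: subtract (-2/9)·f_2 from -2/3u - 1/2w^3 + 5/4w^2 + 3/4w - 5/6 → -1/2w^3 + 5/4w^2 + 13/12w - 11/6
  leading term w^3: no divisor's leading term divides it; move -1/2w^3 to the remainder.
  leading term w^2: no divisor's leading term divides it; move 5/4w^2 to the remainder.
  leading term w: no divisor's leading term divides it; move 13/12w to the remainder.
  leading term 1: no divisor's leading term divides it; move -11/6 to the remainder.
  remainder -1/2w^3 + 5/4w^2 + 13/12w - 11/6 ≠ 0; add h_4 = -1/2w^3 + 5/4w^2 + 13/12w - 11/6 to the basis.

The other S-polynomials (S(f_1,f_2), S(f_2,f_3), S(f_1,h_4), S(f_2,h_4), S(f_3,h_4)) all reduce to 0 modulo the current basis, so we have a Gröbner basis.
Inter-reduce: drop elements whose leading term is divisible by another's, tail-reduce, and make monic.
Reduced Gröbner basis: {u + 1/2w - 3/2, v + w^2 - 1, w^3 - 5/2w^2 - 13/6w + 11/3}.
Label its elements g_1 = u + 1/2w - 3/2, g_2 = v + w^2 - 1, g_3 = w^3 - 5/2w^2 - 13/6w + 11/3.

Reduce p = 10u^2w^3 - 25u^2w^2 - 65/3u^2w + 107/3u^2 + 1 modulo G:
  leading term u^2w^3: subtract (10uw^3)·g_1 from 10u^2w^3 - 25u^2w^2 - 65/3u^2w + 107/3u^2 + 1 → -25u^2w^2 - 65/3u^2w + 107/3u^2 - 5uw^4 + 15uw^3 + 1
  leading term u^2w^2: subtract (-25uw^2)·g_1 from -25u^2w^2 - 65/3u^2w + 107/3u^2 - 5uw^4 + 15uw^3 + 1 → -65/3u^2w + 107/3u^2 - 5uw^4 + 55/2uw^3 - 75/2uw^2 + 1
  leading term u^2w: subtract (-65/3uw)·g_1 from -65/3u^2w + 107/3u^2 - 5uw^4 + 55/2uw^3 - 75/2uw^2 + 1 → 107/3u^2 - 5uw^4 + 55/2uw^3 - 80/3uw^2 - 65/2uw + 1
  leading term u^2: subtract (107/3u)·g_1 from 107/3u^2 - 5uw^4 + 55/2uw^3 - 80/3uw^2 - 65/2uw + 1 → -5uw^4 + 55/2uw^3 - 80/3uw^2 - 151/3uw + 107/2u + 1
  leading term uw^4: subtract (-5w^4)·g_1 from -5uw^4 + 55/2uw^3 - 80/3uw^2 - 151/3uw + 107/2u + 1 → 55/2uw^3 - 80/3uw^2 - 151/3uw + 107/2u + 5/2w^5 - 15/2w^4 + 1
  leading term uw^3: subtract (55/2w^3)·g_1 from 55/2uw^3 - 80/3uw^2 - 151/3uw + 107/2u + 5/2w^5 - 15/2w^4 + 1 → -80/3uw^2 - 151/3uw + 107/2u + 5/2w^5 - 85/4w^4 + 165/4w^3 + 1
  leading term uw^2: subtract (-80/3w^2)·g_1 from -80/3uw^2 - 151/3uw + 107/2u + 5/2w^5 - 85/4w^4 + 165/4w^3 + 1 → -151/3uw + 107/2u + 5/2w^5 - 85/4w^4 + 655/12w^3 - 40w^2 + 1
  leading term uw: subtract (-151/3w)·g_1 from -151/3uw + 107/2u + 5/2w^5 - 85/4w^4 + 655/12w^3 - 40w^2 + 1 → 107/2u + 5/2w^5 - 85/4w^4 + 655/12w^3 - 89/6w^2 - 151/2w + 1
  leading term u: subtract (107/2)·g_1 from 107/2u + 5/2w^5 - 85/4w^4 + 655/12w^3 - 89/6w^2 - 151/2w + 1 → 5/2w^5 - 85/4w^4 + 655/12w^3 - 89/6w^2 - 409/4w + 325/4
  leading term w^5: subtract (5/2w^2)·g_3 from 5/2w^5 - 85/4w^4 + 655/12w^3 - 89/6w^2 - 409/4w + 325/4 → -15w^4 + 60w^3 - 24w^2 - 409/4w + 325/4
  leading term w^4: subtract (-15w)·g_3 from -15w^4 + 60w^3 - 24w^2 - 409/4w + 325/4 → 45/2w^3 - 113/2w^2 - 189/4w + 325/4
  leading term w^3: subtract (45/2)·g_3 from 45/2w^3 - 113/2w^2 - 189/4w + 325/4 → -1/4w^2 + 3/2w - 5/4
  leading term w^2: no divisor's leading term divides it; move -1/4w^2 to the remainder.
  leading term w: no divisor's leading term divides it; move 3/2w to the remainder.
  leading term 1: no divisor's leading term divides it; move -5/4 to the remainder.
  normal form = -1/4w^2 + 3/2w - 5/4.
The normal form is nonzero, so p ∉ I. Since p minus its normal form lies in I, I + (p) = I + (r) where r = -1/4w^2 + 3/2w - 5/4; decide whether this ideal is the whole ring.
Run Buchberger on G together with r (pairs among the g_i already reduce to 0 since G is a Gröbner basis):
g_1 = u + 1/2w - 3/2, LT = u.
g_2 = v + w^2 - 1, LT = v.
g_3 = w^3 - 5/2w^2 - 13/6w + 11/3, LT = w^3.
r = -1/4w^2 + 3/2w - 5/4, LT = w^2.

S(g_3,r): lcm = w^3. S = 7/2w^2 - 43/6w + 11/3.
  leading term w^2: subtract (-14)·r from 7/2w^2 - 43/6w + 11/3 → 83/6w - 83/6
  leading term w: no divisor's leading term divides it; move 83/6w to the remainder.
  leading term 1: no divisor's leading term divides it; move -83/6 to the remainder.
  remainder 83/6w - 83/6 ≠ 0; add m_5 = 83/6w - 83/6 to the basis.

The other S-polynomials (S(g_1,g_2), S(g_1,g_3), S(g_1,r), S(g_2,g_3), S(g_2,r), S(g_1,m_5), S(g_2,m_5), S(g_3,m_5), S(r,m_5)) all reduce to 0 modulo the current basis, so we have a Gröbner basis.
Inter-reduce: drop elements whose leading term is divisible by another's, tail-reduce, and make monic.
Reduced Gröbner basis: {u - 1, v, w - 1}.
The reduced Gröbner basis of I + (p) is {u - 1, v, w - 1} ≠ {1}, a proper ideal, so the enlarged system stays consistent: p is independent of I, with normal form -1/4w^2 + 3/2w - 5/4.

The remainder on division by a Gröbner basis is unique — it is the normal form.

10u^2w^3 - 25u^2w^2 - 65/3u^2w + 107/3u^2 + 1 is independent of I; its normal form modulo I is -1/4w^2 + 3/2w - 5/4.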